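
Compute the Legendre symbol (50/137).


p = 137 is prime, so compute (50/137) with the reciprocity algorithm (Jacobi-symbol steps: pull out 2s via (2/n), flip via reciprocity, reduce):
  pull out 2: (2/137) = +1  (since 137 mod 8 = 1)
  reciprocity: (25/137) -> +(137/25)
  reduce: (12/25)
  pull out 2: (2/25) = +1  (since 25 mod 8 = 1)
  pull out 2: (2/25) = +1  (since 25 mod 8 = 1)
  reciprocity: (3/25) -> +(25/3)
  reduce: (1/3)
  (1/3) = 1
Product of signs = 1
(50/137) = 1

1


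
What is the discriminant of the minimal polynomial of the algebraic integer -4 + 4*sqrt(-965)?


The element -4 + 4*sqrt(-965) has minimal polynomial:
x^2 + 8*x + 15456
Discriminant = (8)^2 - 4*(15456)
= 64 - 61824
= -61760

-61760


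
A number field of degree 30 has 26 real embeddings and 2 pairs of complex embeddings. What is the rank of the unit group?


By Dirichlet's unit theorem:
rank = r1 + r2 - 1
= 26 + 2 - 1
= 27

27


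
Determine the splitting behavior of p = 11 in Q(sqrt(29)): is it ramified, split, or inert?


K = Q(sqrt(29)). Since d mod 4 = 1, disc(K) = 29.
Check p | disc: 29 mod 11 = 7.
p does not divide disc. Compute Legendre symbol (d/p):
7^((11-1)/2) mod 11 = -1
(d/p) = -1, so p is inert: (p) stays prime with e=1, f=2, g=1.
Therefore p is inert.

inert


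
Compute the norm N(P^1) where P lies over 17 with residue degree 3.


N(P^a) = p^(a*f)
= 17^(1*3)
= 17^3
= 4913

4913


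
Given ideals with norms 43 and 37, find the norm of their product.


N(IJ) = N(I) * N(J)
= 43 * 37
= 1591

1591


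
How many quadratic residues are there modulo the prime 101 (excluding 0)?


For prime p, the number of non-zero quadratic residues is (p-1)/2.
= (101-1)/2
= 50

50


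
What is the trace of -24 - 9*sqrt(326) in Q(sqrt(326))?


Tr(a + b*sqrt(d)) = (a + b*sqrt(d)) + (a - b*sqrt(d)) = 2a
= 2 * (-24)
= -48

-48


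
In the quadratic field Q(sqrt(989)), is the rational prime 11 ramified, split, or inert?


K = Q(sqrt(989)). Since d mod 4 = 1, disc(K) = 989.
Check p | disc: 989 mod 11 = 10.
p does not divide disc. Compute Legendre symbol (d/p):
10^((11-1)/2) mod 11 = -1
(d/p) = -1, so p is inert: (p) stays prime with e=1, f=2, g=1.
Therefore p is inert.

inert


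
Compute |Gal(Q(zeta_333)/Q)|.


|Gal(Q(zeta_333)/Q)| = phi(333)
= 216

216


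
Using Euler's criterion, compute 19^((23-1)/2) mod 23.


p = 23 is prime and the exponent is (p-1)/2 = 11, so by Euler's criterion 19^11 = (19/23) = +1 or -1 mod 23.
Compute by square-and-multiply:
  11 = 8 + 2 + 1 (binary 1011)
  Repeated squaring mod 23: 19^1 = 19, 19^2 = 16, 19^4 = 3, 19^8 = 9
  19^11 = 19^8 * 19^2 * 19^1 = 9 * 16 * 19 mod 23
    9 * 16 = 144 = 6 mod 23
    6 * 19 = 114 = 22 mod 23
  19^11 = 22 mod 23
Result 22 = p - 1 = -1 mod 23: 19 is a quadratic non-residue mod 23. As a residue in [0, p-1] the value is 22.
19^11 mod 23 = 22

22


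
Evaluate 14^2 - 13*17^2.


x^2 - d*y^2
= 14^2 - 13*17^2
= 196 - 3757
= -3561

-3561


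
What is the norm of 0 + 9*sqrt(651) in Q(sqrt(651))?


N(a + b*sqrt(d)) = a^2 - d*b^2
= (0)^2 - (651)*(9)^2
= 0 - 52731
= -52731

-52731


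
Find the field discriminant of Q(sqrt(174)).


For K = Q(sqrt(d)) with d squarefree: disc(K) = d if d = 1 mod 4, and disc(K) = 4d if d = 2 or 3 mod 4.
Here d = 174, and d mod 4 = 2.
d = 2 mod 4, not 1 (O_K = Z[sqrt(d)]), so disc(K) = 4d = 4 * (174) = 696

696


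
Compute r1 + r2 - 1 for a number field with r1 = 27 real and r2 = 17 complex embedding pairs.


By Dirichlet's unit theorem:
rank = r1 + r2 - 1
= 27 + 17 - 1
= 43

43


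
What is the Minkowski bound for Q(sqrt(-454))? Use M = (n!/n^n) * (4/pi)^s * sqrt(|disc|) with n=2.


d = -454, d mod 4 = 2, so disc(K) = 4d = -1816; |disc(K)| = 1816
Imaginary quadratic field, so n = 2, s = r2 = 1, r1 = 0
M = (n!/n^n) * (4/pi)^s * sqrt(|disc(K)|) = (2!/2^2) * (4/pi)^1 * sqrt(1816)
= 0.5 * 1.273240 * 42.614552
= 27.1293

27.1293


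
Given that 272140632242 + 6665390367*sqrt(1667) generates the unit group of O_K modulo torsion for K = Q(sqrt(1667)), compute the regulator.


epsilon = 272140632242 + 6665390367*sqrt(1667)
= 5.4428e+11
R = ln(5.4428e+11)
= 27.0227

27.0227


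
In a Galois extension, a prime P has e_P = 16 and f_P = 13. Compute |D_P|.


|D_P| = e * f
= 16 * 13
= 208

208


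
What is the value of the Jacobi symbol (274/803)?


Compute (274/803) via quadratic reciprocity:
  pull out 2: (2/803) = -1  (since 803 mod 8 = 3)
  reciprocity: (137/803) -> +(803/137)
  reduce: (118/137)
  pull out 2: (2/137) = +1  (since 137 mod 8 = 1)
  reciprocity: (59/137) -> +(137/59)
  reduce: (19/59)
  reciprocity: (19/59) -> -(59/19)
  reduce: (2/19)
  pull out 2: (2/19) = -1  (since 19 mod 8 = 3)
  (1/19) = 1
Product of signs = -1

-1


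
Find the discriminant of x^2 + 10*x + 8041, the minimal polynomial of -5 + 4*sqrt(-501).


The element -5 + 4*sqrt(-501) has minimal polynomial:
x^2 + 10*x + 8041
Discriminant = (10)^2 - 4*(8041)
= 100 - 32164
= -32064

-32064


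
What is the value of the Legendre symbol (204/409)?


p = 409 is prime, so compute (204/409) with the reciprocity algorithm (Jacobi-symbol steps: pull out 2s via (2/n), flip via reciprocity, reduce):
  pull out 2: (2/409) = +1  (since 409 mod 8 = 1)
  pull out 2: (2/409) = +1  (since 409 mod 8 = 1)
  reciprocity: (51/409) -> +(409/51)
  reduce: (1/51)
  (1/51) = 1
Product of signs = 1
(204/409) = 1

1


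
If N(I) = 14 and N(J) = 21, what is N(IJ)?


N(IJ) = N(I) * N(J)
= 14 * 21
= 294

294


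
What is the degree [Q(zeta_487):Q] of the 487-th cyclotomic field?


The degree equals Euler's totient phi(487).
487 = 487
phi(487) = 486

486


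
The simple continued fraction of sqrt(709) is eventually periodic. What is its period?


Run the CF algorithm for sqrt(709).
a_0 = floor(sqrt(709)) = 26; set m_0=0, q_0=1.
Recurrence: m' = q*a - m,  q' = (d - m'^2)/q,  a' = floor((a_0 + m')/q').
  step 1: m=26, q=33, a=1
  step 2: m=7, q=20, a=1
  step 3: m=13, q=27, a=1
  step 4: m=14, q=19, a=2
  step 5: m=24, q=7, a=7
  step 6: m=25, q=12, a=4
  step 7: m=23, q=15, a=3
  step 8: m=22, q=15, a=3
  step 9: m=23, q=12, a=4
  step 10: m=25, q=7, a=7
  step 11: m=24, q=19, a=2
  step 12: m=14, q=27, a=1
  step 13: m=13, q=20, a=1
  step 14: m=7, q=33, a=1
  step 15: m=26, q=1, a=52
a_15 = 2*a_0 = 52, so the period closes here.
sqrt(709) = [26; 1, 1, 1, 2, 7, 4, 3, 3, 4, 7, 2, 1, 1, 1, 52]
Period length = 15

15


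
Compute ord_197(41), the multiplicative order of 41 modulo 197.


We want ord_197(41), the smallest k >= 1 with 41^k = 1 mod 197.
n = 197 = 197, phi(197) = 196; the order divides phi(n).
Divisors of 196: 1, 2, 4, 7, 14, 28, 49, 98, 196
Repeated squaring mod 197: 41^1 = 41, 41^2 = 105, 41^4 = 190, 41^8 = 49, 41^16 = 37, 41^32 = 187, 41^64 = 100, 41^128 = 150
Test divisors in increasing order:
  k=1: 41^1 = 41 mod 197
  k=2: 41^2 = 105 mod 197
  k=4: 41^4 = 190 mod 197
  k=7: 41^7 = 190 * 105 * 41 = 6 mod 197
  k=14: 41^14 = 49 * 190 * 105 = 36 mod 197
  k=28: 41^28 = 37 * 49 * 190 = 114 mod 197
  k=49: 41^49 = 187 * 37 * 41 = 196 mod 197
  k=98: 41^98 = 100 * 187 * 105 = 1 mod 197  <- first divisor giving 1
Order = 98

98


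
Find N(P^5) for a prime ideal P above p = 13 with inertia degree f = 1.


N(P^a) = p^(a*f)
= 13^(5*1)
= 13^5
= 371293

371293


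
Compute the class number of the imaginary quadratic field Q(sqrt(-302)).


K = Q(sqrt(-302)). d mod 4 = 2, so D = disc(K) = 4d = -1208
h(K) equals the number of primitive reduced positive-definite forms (a, b, c) = a*x^2 + b*x*y + c*y^2 with b^2 - 4ac = D,
where reduced means |b| <= a <= c, with b >= 0 whenever |b| = a or a = c, and primitive means gcd(a, b, c) = 1.
Reduced forces 3a^2 <= |D| = 1208, so 1 <= a <= 20; b must have the parity of D, and c = (b^2 - D)/(4a) must be an integer >= a.
Enumerate a = 1..20, b in [-a, a]:
  a=1: (1, 0, 302)  [1]
  a=2: (2, 0, 151)  [1]
  a=3: (3, -2, 101), (3, 2, 101)  [2]
  a=4..5: none
  a=6: (6, -4, 51), (6, 4, 51)  [2]
  a=7..8: none
  a=9: (9, -4, 34), (9, 4, 34)  [2]
  a=10..12: none
  a=13: (13, -12, 26), (13, 12, 26)  [2]
  a=14..16: none
  a=17: (17, -4, 18), (17, 4, 18)  [2]
  a=18..20: none
Total reduced forms: 1 + 1 + 2 + 2 + 2 + 2 + 2 = 12
h = 12

12


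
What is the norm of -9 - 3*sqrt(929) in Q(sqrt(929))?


N(a + b*sqrt(d)) = a^2 - d*b^2
= (-9)^2 - (929)*(-3)^2
= 81 - 8361
= -8280

-8280


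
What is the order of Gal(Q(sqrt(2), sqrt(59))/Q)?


The 2 square roots of distinct primes are multiplicatively independent over Q,
so [K:Q] = 2^2 and Gal(K/Q) is isomorphic to (Z/2Z)^2.
|Gal| = 2^2 = 4

4


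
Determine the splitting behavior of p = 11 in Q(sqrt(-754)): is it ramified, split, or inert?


K = Q(sqrt(-754)). Since d mod 4 = 2, disc(K) = -3016.
Check p | disc: -3016 mod 11 = 9.
p does not divide disc. Compute Legendre symbol (d/p):
5^((11-1)/2) mod 11 = 1
(d/p) = 1, so p splits: (p) = P*P' with e=1, f=1, g=2.
Therefore p is split.

split


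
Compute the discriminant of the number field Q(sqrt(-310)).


For K = Q(sqrt(d)) with d squarefree: disc(K) = d if d = 1 mod 4, and disc(K) = 4d if d = 2 or 3 mod 4.
Here d = -310, and d mod 4 = 2.
d = 2 mod 4, not 1 (O_K = Z[sqrt(d)]), so disc(K) = 4d = 4 * (-310) = -1240

-1240


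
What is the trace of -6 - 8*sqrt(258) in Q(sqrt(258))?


Tr(a + b*sqrt(d)) = (a + b*sqrt(d)) + (a - b*sqrt(d)) = 2a
= 2 * (-6)
= -12

-12


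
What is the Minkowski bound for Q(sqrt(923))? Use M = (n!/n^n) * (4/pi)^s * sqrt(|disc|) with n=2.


d = 923, d mod 4 = 3, so disc(K) = 4d = 3692; |disc(K)| = 3692
Real quadratic field, so n = 2, s = r2 = 0, r1 = 2
M = (n!/n^n) * (4/pi)^s * sqrt(|disc(K)|) = (2!/2^2) * (4/pi)^0 * sqrt(3692)
= 0.5 * 1.000000 * 60.761830
= 30.3809

30.3809


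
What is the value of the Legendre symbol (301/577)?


p = 577 is prime, so compute (301/577) with the reciprocity algorithm (Jacobi-symbol steps: pull out 2s via (2/n), flip via reciprocity, reduce):
  reciprocity: (301/577) -> +(577/301)
  reduce: (276/301)
  pull out 2: (2/301) = -1  (since 301 mod 8 = 5)
  pull out 2: (2/301) = -1  (since 301 mod 8 = 5)
  reciprocity: (69/301) -> +(301/69)
  reduce: (25/69)
  reciprocity: (25/69) -> +(69/25)
  reduce: (19/25)
  reciprocity: (19/25) -> +(25/19)
  reduce: (6/19)
  pull out 2: (2/19) = -1  (since 19 mod 8 = 3)
  reciprocity: (3/19) -> -(19/3)
  reduce: (1/3)
  (1/3) = 1
Product of signs = 1
(301/577) = 1

1


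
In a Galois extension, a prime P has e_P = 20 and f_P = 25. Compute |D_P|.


|D_P| = e * f
= 20 * 25
= 500

500


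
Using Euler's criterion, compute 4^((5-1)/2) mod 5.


p = 5 is prime and the exponent is (p-1)/2 = 2, so by Euler's criterion 4^2 = (4/5) = +1 or -1 mod 5.
Compute by square-and-multiply:
  2 = 2 (binary 10)
  Repeated squaring mod 5: 4^1 = 4, 4^2 = 1
  4^2 = 1 mod 5
Result 1: 4 is a quadratic residue mod 5.
4^2 mod 5 = 1

1


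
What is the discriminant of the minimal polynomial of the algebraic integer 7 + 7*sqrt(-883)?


The element 7 + 7*sqrt(-883) has minimal polynomial:
x^2 - 14*x + 43316
Discriminant = (-14)^2 - 4*(43316)
= 196 - 173264
= -173068

-173068


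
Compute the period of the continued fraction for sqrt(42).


Run the CF algorithm for sqrt(42).
a_0 = floor(sqrt(42)) = 6; set m_0=0, q_0=1.
Recurrence: m' = q*a - m,  q' = (d - m'^2)/q,  a' = floor((a_0 + m')/q').
  step 1: m=6, q=6, a=2
  step 2: m=6, q=1, a=12
a_2 = 2*a_0 = 12, so the period closes here.
sqrt(42) = [6; 2, 12]
Period length = 2

2


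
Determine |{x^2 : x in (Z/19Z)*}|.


For prime p, the number of non-zero quadratic residues is (p-1)/2.
= (19-1)/2
= 9

9


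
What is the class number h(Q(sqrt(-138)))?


K = Q(sqrt(-138)). d mod 4 = 2, so D = disc(K) = 4d = -552
h(K) equals the number of primitive reduced positive-definite forms (a, b, c) = a*x^2 + b*x*y + c*y^2 with b^2 - 4ac = D,
where reduced means |b| <= a <= c, with b >= 0 whenever |b| = a or a = c, and primitive means gcd(a, b, c) = 1.
Reduced forces 3a^2 <= |D| = 552, so 1 <= a <= 13; b must have the parity of D, and c = (b^2 - D)/(4a) must be an integer >= a.
Enumerate a = 1..13, b in [-a, a]:
  a=1: (1, 0, 138)  [1]
  a=2: (2, 0, 69)  [1]
  a=3: (3, 0, 46)  [1]
  a=4..5: none
  a=6: (6, 0, 23)  [1]
  a=7: (7, -6, 21), (7, 6, 21)  [2]
  a=8..10: none
  a=11: (11, -8, 14), (11, 8, 14)  [2]
  a=12..13: none
Total reduced forms: 1 + 1 + 1 + 1 + 2 + 2 = 8
h = 8

8


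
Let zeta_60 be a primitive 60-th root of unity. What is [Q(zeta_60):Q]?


The degree equals Euler's totient phi(60).
60 = 2^2 * 3 * 5
phi(60) = 16

16


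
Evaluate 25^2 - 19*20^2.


x^2 - d*y^2
= 25^2 - 19*20^2
= 625 - 7600
= -6975

-6975


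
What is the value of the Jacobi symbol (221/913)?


Compute (221/913) via quadratic reciprocity:
  reciprocity: (221/913) -> +(913/221)
  reduce: (29/221)
  reciprocity: (29/221) -> +(221/29)
  reduce: (18/29)
  pull out 2: (2/29) = -1  (since 29 mod 8 = 5)
  reciprocity: (9/29) -> +(29/9)
  reduce: (2/9)
  pull out 2: (2/9) = +1  (since 9 mod 8 = 1)
  (1/9) = 1
Product of signs = -1

-1


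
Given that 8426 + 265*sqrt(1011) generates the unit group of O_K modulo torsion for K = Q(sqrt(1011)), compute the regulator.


epsilon = 8426 + 265*sqrt(1011)
= 16851.9999
R = ln(16851.9999)
= 9.7322

9.7322


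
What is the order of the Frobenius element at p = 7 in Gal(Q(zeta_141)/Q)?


The Frobenius at p in Gal(Q(zeta_n)/Q) = (Z/nZ)* is the class of p, so its order is ord_141(7), the smallest k >= 1 with 7^k = 1 mod 141.
n = 141 = 3 * 47, phi(141) = 92; the order divides phi(n).
Divisors of 92: 1, 2, 4, 23, 46, 92
Repeated squaring mod 141: 7^1 = 7, 7^2 = 49, 7^4 = 4, 7^8 = 16, 7^16 = 115, 7^32 = 112, 7^64 = 136
Test divisors in increasing order:
  k=1: 7^1 = 7 mod 141
  k=2: 7^2 = 49 mod 141
  k=4: 7^4 = 4 mod 141
  k=23: 7^23 = 115 * 4 * 49 * 7 = 1 mod 141  <- first divisor giving 1
Order = 23

23


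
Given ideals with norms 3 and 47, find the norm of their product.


N(IJ) = N(I) * N(J)
= 3 * 47
= 141

141


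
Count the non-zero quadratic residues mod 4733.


For prime p, the number of non-zero quadratic residues is (p-1)/2.
= (4733-1)/2
= 2366

2366


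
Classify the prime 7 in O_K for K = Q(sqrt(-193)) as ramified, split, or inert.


K = Q(sqrt(-193)). Since d mod 4 = 3, disc(K) = -772.
Check p | disc: -772 mod 7 = 5.
p does not divide disc. Compute Legendre symbol (d/p):
3^((7-1)/2) mod 7 = -1
(d/p) = -1, so p is inert: (p) stays prime with e=1, f=2, g=1.
Therefore p is inert.

inert


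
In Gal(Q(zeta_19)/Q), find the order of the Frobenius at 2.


The Frobenius at p in Gal(Q(zeta_n)/Q) = (Z/nZ)* is the class of p, so its order is ord_19(2), the smallest k >= 1 with 2^k = 1 mod 19.
n = 19 = 19, phi(19) = 18; the order divides phi(n).
Divisors of 18: 1, 2, 3, 6, 9, 18
Repeated squaring mod 19: 2^1 = 2, 2^2 = 4, 2^4 = 16, 2^8 = 9, 2^16 = 5
Test divisors in increasing order:
  k=1: 2^1 = 2 mod 19
  k=2: 2^2 = 4 mod 19
  k=3: 2^3 = 4 * 2 = 8 mod 19
  k=6: 2^6 = 16 * 4 = 7 mod 19
  k=9: 2^9 = 9 * 2 = 18 mod 19
  k=18: 2^18 = 5 * 4 = 1 mod 19  <- first divisor giving 1
Order = 18

18


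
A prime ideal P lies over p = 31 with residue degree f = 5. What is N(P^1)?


N(P^a) = p^(a*f)
= 31^(1*5)
= 31^5
= 28629151

28629151


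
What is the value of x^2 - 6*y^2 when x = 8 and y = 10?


x^2 - d*y^2
= 8^2 - 6*10^2
= 64 - 600
= -536

-536


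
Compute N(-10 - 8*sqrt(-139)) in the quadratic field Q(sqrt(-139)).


N(a + b*sqrt(d)) = a^2 - d*b^2
= (-10)^2 - (-139)*(-8)^2
= 100 + 8896
= 8996

8996


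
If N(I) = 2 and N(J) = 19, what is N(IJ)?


N(IJ) = N(I) * N(J)
= 2 * 19
= 38

38


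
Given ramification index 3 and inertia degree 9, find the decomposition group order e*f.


|D_P| = e * f
= 3 * 9
= 27

27


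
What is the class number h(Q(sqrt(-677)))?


K = Q(sqrt(-677)). d mod 4 = 3, so D = disc(K) = 4d = -2708
h(K) equals the number of primitive reduced positive-definite forms (a, b, c) = a*x^2 + b*x*y + c*y^2 with b^2 - 4ac = D,
where reduced means |b| <= a <= c, with b >= 0 whenever |b| = a or a = c, and primitive means gcd(a, b, c) = 1.
Reduced forces 3a^2 <= |D| = 2708, so 1 <= a <= 30; b must have the parity of D, and c = (b^2 - D)/(4a) must be an integer >= a.
Enumerate a = 1..30, b in [-a, a]:
  a=1: (1, 0, 677)  [1]
  a=2: (2, 2, 339)  [1]
  a=3: (3, -2, 226), (3, 2, 226)  [2]
  a=4..5: none
  a=6: (6, -2, 113), (6, 2, 113)  [2]
  a=7: (7, -6, 98), (7, 6, 98)  [2]
  a=8: none
  a=9: (9, -8, 77), (9, 8, 77)  [2]
  a=10: none
  a=11: (11, -8, 63), (11, 8, 63)  [2]
  a=12: none
  a=13: (13, -10, 54), (13, 10, 54)  [2]
  a=14: (14, -6, 49), (14, 6, 49)  [2]
  a=15..17: none
  a=18: (18, -10, 39), (18, 10, 39)  [2]
  a=19: (19, -16, 39), (19, 16, 39)  [2]
  a=20: none
  a=21: (21, -20, 37), (21, -8, 33), (21, 8, 33), (21, 20, 37)  [4]
  a=22: (22, -14, 33), (22, 14, 33)  [2]
  a=23: (23, -12, 31), (23, 12, 31)  [2]
  a=24..25: none
  a=26: (26, -10, 27), (26, 10, 27)  [2]
  a=27..30: none
Total reduced forms: 1 + 1 + 2 + 2 + 2 + 2 + 2 + 2 + 2 + 2 + 2 + 4 + 2 + 2 + 2 = 30
h = 30

30


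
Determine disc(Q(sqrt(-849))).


For K = Q(sqrt(d)) with d squarefree: disc(K) = d if d = 1 mod 4, and disc(K) = 4d if d = 2 or 3 mod 4.
Here d = -849, and d mod 4 = 3.
d = 3 mod 4, not 1 (O_K = Z[sqrt(d)]), so disc(K) = 4d = 4 * (-849) = -3396

-3396


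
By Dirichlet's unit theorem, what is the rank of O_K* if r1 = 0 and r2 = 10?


By Dirichlet's unit theorem:
rank = r1 + r2 - 1
= 0 + 10 - 1
= 9

9


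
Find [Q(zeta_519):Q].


The degree equals Euler's totient phi(519).
519 = 3 * 173
phi(519) = 344

344


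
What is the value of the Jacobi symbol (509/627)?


Compute (509/627) via quadratic reciprocity:
  reciprocity: (509/627) -> +(627/509)
  reduce: (118/509)
  pull out 2: (2/509) = -1  (since 509 mod 8 = 5)
  reciprocity: (59/509) -> +(509/59)
  reduce: (37/59)
  reciprocity: (37/59) -> +(59/37)
  reduce: (22/37)
  pull out 2: (2/37) = -1  (since 37 mod 8 = 5)
  reciprocity: (11/37) -> +(37/11)
  reduce: (4/11)
  pull out 2: (2/11) = -1  (since 11 mod 8 = 3)
  pull out 2: (2/11) = -1  (since 11 mod 8 = 3)
  (1/11) = 1
Product of signs = 1

1


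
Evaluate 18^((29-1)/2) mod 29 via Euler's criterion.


p = 29 is prime and the exponent is (p-1)/2 = 14, so by Euler's criterion 18^14 = (18/29) = +1 or -1 mod 29.
Compute by square-and-multiply:
  14 = 8 + 4 + 2 (binary 1110)
  Repeated squaring mod 29: 18^1 = 18, 18^2 = 5, 18^4 = 25, 18^8 = 16
  18^14 = 18^8 * 18^4 * 18^2 = 16 * 25 * 5 mod 29
    16 * 25 = 400 = 23 mod 29
    23 * 5 = 115 = 28 mod 29
  18^14 = 28 mod 29
Result 28 = p - 1 = -1 mod 29: 18 is a quadratic non-residue mod 29. As a residue in [0, p-1] the value is 28.
18^14 mod 29 = 28

28


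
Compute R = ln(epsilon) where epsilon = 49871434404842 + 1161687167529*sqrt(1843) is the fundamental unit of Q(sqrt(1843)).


epsilon = 49871434404842 + 1161687167529*sqrt(1843)
= 9.9743e+13
R = ln(9.9743e+13)
= 32.2336

32.2336


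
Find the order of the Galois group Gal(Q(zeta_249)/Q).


|Gal(Q(zeta_249)/Q)| = phi(249)
= 164

164


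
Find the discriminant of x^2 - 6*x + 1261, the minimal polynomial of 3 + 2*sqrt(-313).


The element 3 + 2*sqrt(-313) has minimal polynomial:
x^2 - 6*x + 1261
Discriminant = (-6)^2 - 4*(1261)
= 36 - 5044
= -5008

-5008


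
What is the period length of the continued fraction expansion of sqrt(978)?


Run the CF algorithm for sqrt(978).
a_0 = floor(sqrt(978)) = 31; set m_0=0, q_0=1.
Recurrence: m' = q*a - m,  q' = (d - m'^2)/q,  a' = floor((a_0 + m')/q').
  step 1: m=31, q=17, a=3
  step 2: m=20, q=34, a=1
  step 3: m=14, q=23, a=1
  step 4: m=9, q=39, a=1
  step 5: m=30, q=2, a=30
  step 6: m=30, q=39, a=1
  step 7: m=9, q=23, a=1
  step 8: m=14, q=34, a=1
  step 9: m=20, q=17, a=3
  step 10: m=31, q=1, a=62
a_10 = 2*a_0 = 62, so the period closes here.
sqrt(978) = [31; 3, 1, 1, 1, 30, 1, 1, 1, 3, 62]
Period length = 10

10


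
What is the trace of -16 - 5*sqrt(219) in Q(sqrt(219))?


Tr(a + b*sqrt(d)) = (a + b*sqrt(d)) + (a - b*sqrt(d)) = 2a
= 2 * (-16)
= -32

-32


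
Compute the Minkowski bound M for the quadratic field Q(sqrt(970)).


d = 970, d mod 4 = 2, so disc(K) = 4d = 3880; |disc(K)| = 3880
Real quadratic field, so n = 2, s = r2 = 0, r1 = 2
M = (n!/n^n) * (4/pi)^s * sqrt(|disc(K)|) = (2!/2^2) * (4/pi)^0 * sqrt(3880)
= 0.5 * 1.000000 * 62.289646
= 31.1448

31.1448


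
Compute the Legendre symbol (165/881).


p = 881 is prime, so compute (165/881) with the reciprocity algorithm (Jacobi-symbol steps: pull out 2s via (2/n), flip via reciprocity, reduce):
  reciprocity: (165/881) -> +(881/165)
  reduce: (56/165)
  pull out 2: (2/165) = -1  (since 165 mod 8 = 5)
  pull out 2: (2/165) = -1  (since 165 mod 8 = 5)
  pull out 2: (2/165) = -1  (since 165 mod 8 = 5)
  reciprocity: (7/165) -> +(165/7)
  reduce: (4/7)
  pull out 2: (2/7) = +1  (since 7 mod 8 = 7)
  pull out 2: (2/7) = +1  (since 7 mod 8 = 7)
  (1/7) = 1
Product of signs = -1
(165/881) = -1

-1


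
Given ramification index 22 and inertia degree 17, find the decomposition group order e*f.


|D_P| = e * f
= 22 * 17
= 374

374


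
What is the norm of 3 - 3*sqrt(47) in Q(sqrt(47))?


N(a + b*sqrt(d)) = a^2 - d*b^2
= (3)^2 - (47)*(-3)^2
= 9 - 423
= -414

-414


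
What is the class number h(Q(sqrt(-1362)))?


K = Q(sqrt(-1362)). d mod 4 = 2, so D = disc(K) = 4d = -5448
h(K) equals the number of primitive reduced positive-definite forms (a, b, c) = a*x^2 + b*x*y + c*y^2 with b^2 - 4ac = D,
where reduced means |b| <= a <= c, with b >= 0 whenever |b| = a or a = c, and primitive means gcd(a, b, c) = 1.
Reduced forces 3a^2 <= |D| = 5448, so 1 <= a <= 42; b must have the parity of D, and c = (b^2 - D)/(4a) must be an integer >= a.
Enumerate a = 1..42, b in [-a, a]:
  a=1: (1, 0, 1362)  [1]
  a=2: (2, 0, 681)  [1]
  a=3: (3, 0, 454)  [1]
  a=4..5: none
  a=6: (6, 0, 227)  [1]
  a=7..12: none
  a=13: (13, -8, 106), (13, 8, 106)  [2]
  a=14..16: none
  a=17: (17, -14, 83), (17, 14, 83)  [2]
  a=18: none
  a=19: (19, -10, 73), (19, 10, 73)  [2]
  a=20..22: none
  a=23: (23, -16, 62), (23, 16, 62)  [2]
  a=24..25: none
  a=26: (26, -8, 53), (26, 8, 53)  [2]
  a=27..28: none
  a=29: (29, -2, 47), (29, 2, 47)  [2]
  a=30: none
  a=31: (31, -16, 46), (31, 16, 46)  [2]
  a=32..33: none
  a=34: (34, -20, 43), (34, 20, 43)  [2]
  a=35..36: none
  a=37: (37, -18, 39), (37, 18, 39)  [2]
  a=38: (38, -28, 41), (38, 28, 41)  [2]
  a=39..42: none
Total reduced forms: 1 + 1 + 1 + 1 + 2 + 2 + 2 + 2 + 2 + 2 + 2 + 2 + 2 + 2 = 24
h = 24

24


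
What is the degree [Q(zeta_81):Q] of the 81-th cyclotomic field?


The degree equals Euler's totient phi(81).
81 = 3^4
phi(81) = 54

54


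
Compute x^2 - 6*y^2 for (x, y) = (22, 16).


x^2 - d*y^2
= 22^2 - 6*16^2
= 484 - 1536
= -1052

-1052


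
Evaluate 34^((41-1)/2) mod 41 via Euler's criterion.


p = 41 is prime and the exponent is (p-1)/2 = 20, so by Euler's criterion 34^20 = (34/41) = +1 or -1 mod 41.
Compute by square-and-multiply:
  20 = 16 + 4 (binary 10100)
  Repeated squaring mod 41: 34^1 = 34, 34^2 = 8, 34^4 = 23, 34^8 = 37, 34^16 = 16
  34^20 = 34^16 * 34^4 = 16 * 23 mod 41
    16 * 23 = 368 = 40 mod 41
  34^20 = 40 mod 41
Result 40 = p - 1 = -1 mod 41: 34 is a quadratic non-residue mod 41. As a residue in [0, p-1] the value is 40.
34^20 mod 41 = 40

40


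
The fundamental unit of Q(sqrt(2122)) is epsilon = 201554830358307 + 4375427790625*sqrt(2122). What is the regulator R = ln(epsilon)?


epsilon = 201554830358307 + 4375427790625*sqrt(2122)
= 4.0311e+14
R = ln(4.0311e+14)
= 33.6302

33.6302


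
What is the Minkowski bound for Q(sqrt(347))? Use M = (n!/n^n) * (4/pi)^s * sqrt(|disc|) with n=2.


d = 347, d mod 4 = 3, so disc(K) = 4d = 1388; |disc(K)| = 1388
Real quadratic field, so n = 2, s = r2 = 0, r1 = 2
M = (n!/n^n) * (4/pi)^s * sqrt(|disc(K)|) = (2!/2^2) * (4/pi)^0 * sqrt(1388)
= 0.5 * 1.000000 * 37.255872
= 18.6279

18.6279


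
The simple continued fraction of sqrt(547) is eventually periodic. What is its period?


Run the CF algorithm for sqrt(547).
a_0 = floor(sqrt(547)) = 23; set m_0=0, q_0=1.
Recurrence: m' = q*a - m,  q' = (d - m'^2)/q,  a' = floor((a_0 + m')/q').
  step 1: m=23, q=18, a=2
  step 2: m=13, q=21, a=1
  step 3: m=8, q=23, a=1
  step 4: m=15, q=14, a=2
  step 5: m=13, q=27, a=1
  step 6: m=14, q=13, a=2
  step 7: m=12, q=31, a=1
  step 8: m=19, q=6, a=7
  step 9: m=23, q=3, a=15
  step 10: m=22, q=21, a=2
  step 11: m=20, q=7, a=6
  step 12: m=22, q=9, a=5
  step 13: m=23, q=2, a=23
  step 14: m=23, q=9, a=5
  step 15: m=22, q=7, a=6
  step 16: m=20, q=21, a=2
  step 17: m=22, q=3, a=15
  step 18: m=23, q=6, a=7
  step 19: m=19, q=31, a=1
  step 20: m=12, q=13, a=2
  step 21: m=14, q=27, a=1
  step 22: m=13, q=14, a=2
  step 23: m=15, q=23, a=1
  step 24: m=8, q=21, a=1
  step 25: m=13, q=18, a=2
  step 26: m=23, q=1, a=46
a_26 = 2*a_0 = 46, so the period closes here.
sqrt(547) = [23; 2, 1, 1, 2, 1, 2, 1, 7, 15, 2, 6, 5, 23, 5, 6, 2, 15, 7, 1, 2, 1, 2, 1, 1, 2, 46]
Period length = 26

26


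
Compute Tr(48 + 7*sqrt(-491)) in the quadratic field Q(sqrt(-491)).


Tr(a + b*sqrt(d)) = (a + b*sqrt(d)) + (a - b*sqrt(d)) = 2a
= 2 * (48)
= 96

96


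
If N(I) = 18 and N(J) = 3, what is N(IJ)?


N(IJ) = N(I) * N(J)
= 18 * 3
= 54

54


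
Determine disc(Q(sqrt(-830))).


For K = Q(sqrt(d)) with d squarefree: disc(K) = d if d = 1 mod 4, and disc(K) = 4d if d = 2 or 3 mod 4.
Here d = -830, and d mod 4 = 2.
d = 2 mod 4, not 1 (O_K = Z[sqrt(d)]), so disc(K) = 4d = 4 * (-830) = -3320

-3320


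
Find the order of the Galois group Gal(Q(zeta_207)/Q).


|Gal(Q(zeta_207)/Q)| = phi(207)
= 132

132


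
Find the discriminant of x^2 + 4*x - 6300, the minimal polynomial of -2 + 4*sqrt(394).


The element -2 + 4*sqrt(394) has minimal polynomial:
x^2 + 4*x - 6300
Discriminant = (4)^2 - 4*(-6300)
= 16 + 25200
= 25216

25216


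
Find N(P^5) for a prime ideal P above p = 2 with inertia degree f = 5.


N(P^a) = p^(a*f)
= 2^(5*5)
= 2^25
= 33554432

33554432


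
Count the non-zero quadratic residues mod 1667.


For prime p, the number of non-zero quadratic residues is (p-1)/2.
= (1667-1)/2
= 833

833


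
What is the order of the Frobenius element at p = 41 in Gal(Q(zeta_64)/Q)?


The Frobenius at p in Gal(Q(zeta_n)/Q) = (Z/nZ)* is the class of p, so its order is ord_64(41), the smallest k >= 1 with 41^k = 1 mod 64.
n = 64 = 2^6, phi(64) = 32; the order divides phi(n).
Divisors of 32: 1, 2, 4, 8, 16, 32
Repeated squaring mod 64: 41^1 = 41, 41^2 = 17, 41^4 = 33, 41^8 = 1, 41^16 = 1, 41^32 = 1
Test divisors in increasing order:
  k=1: 41^1 = 41 mod 64
  k=2: 41^2 = 17 mod 64
  k=4: 41^4 = 33 mod 64
  k=8: 41^8 = 1 mod 64  <- first divisor giving 1
Order = 8

8


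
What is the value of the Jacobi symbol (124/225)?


Compute (124/225) via quadratic reciprocity:
  pull out 2: (2/225) = +1  (since 225 mod 8 = 1)
  pull out 2: (2/225) = +1  (since 225 mod 8 = 1)
  reciprocity: (31/225) -> +(225/31)
  reduce: (8/31)
  pull out 2: (2/31) = +1  (since 31 mod 8 = 7)
  pull out 2: (2/31) = +1  (since 31 mod 8 = 7)
  pull out 2: (2/31) = +1  (since 31 mod 8 = 7)
  (1/31) = 1
Product of signs = 1

1


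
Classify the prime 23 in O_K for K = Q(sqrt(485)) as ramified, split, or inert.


K = Q(sqrt(485)). Since d mod 4 = 1, disc(K) = 485.
Check p | disc: 485 mod 23 = 2.
p does not divide disc. Compute Legendre symbol (d/p):
2^((23-1)/2) mod 23 = 1
(d/p) = 1, so p splits: (p) = P*P' with e=1, f=1, g=2.
Therefore p is split.

split


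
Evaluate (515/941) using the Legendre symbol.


p = 941 is prime, so compute (515/941) with the reciprocity algorithm (Jacobi-symbol steps: pull out 2s via (2/n), flip via reciprocity, reduce):
  reciprocity: (515/941) -> +(941/515)
  reduce: (426/515)
  pull out 2: (2/515) = -1  (since 515 mod 8 = 3)
  reciprocity: (213/515) -> +(515/213)
  reduce: (89/213)
  reciprocity: (89/213) -> +(213/89)
  reduce: (35/89)
  reciprocity: (35/89) -> +(89/35)
  reduce: (19/35)
  reciprocity: (19/35) -> -(35/19)
  reduce: (16/19)
  pull out 2: (2/19) = -1  (since 19 mod 8 = 3)
  pull out 2: (2/19) = -1  (since 19 mod 8 = 3)
  pull out 2: (2/19) = -1  (since 19 mod 8 = 3)
  pull out 2: (2/19) = -1  (since 19 mod 8 = 3)
  (1/19) = 1
Product of signs = 1
(515/941) = 1

1


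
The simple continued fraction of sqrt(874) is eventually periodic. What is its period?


Run the CF algorithm for sqrt(874).
a_0 = floor(sqrt(874)) = 29; set m_0=0, q_0=1.
Recurrence: m' = q*a - m,  q' = (d - m'^2)/q,  a' = floor((a_0 + m')/q').
  step 1: m=29, q=33, a=1
  step 2: m=4, q=26, a=1
  step 3: m=22, q=15, a=3
  step 4: m=23, q=23, a=2
  step 5: m=23, q=15, a=3
  step 6: m=22, q=26, a=1
  step 7: m=4, q=33, a=1
  step 8: m=29, q=1, a=58
a_8 = 2*a_0 = 58, so the period closes here.
sqrt(874) = [29; 1, 1, 3, 2, 3, 1, 1, 58]
Period length = 8

8


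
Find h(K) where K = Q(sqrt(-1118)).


K = Q(sqrt(-1118)). d mod 4 = 2, so D = disc(K) = 4d = -4472
h(K) equals the number of primitive reduced positive-definite forms (a, b, c) = a*x^2 + b*x*y + c*y^2 with b^2 - 4ac = D,
where reduced means |b| <= a <= c, with b >= 0 whenever |b| = a or a = c, and primitive means gcd(a, b, c) = 1.
Reduced forces 3a^2 <= |D| = 4472, so 1 <= a <= 38; b must have the parity of D, and c = (b^2 - D)/(4a) must be an integer >= a.
Enumerate a = 1..38, b in [-a, a]:
  a=1: (1, 0, 1118)  [1]
  a=2: (2, 0, 559)  [1]
  a=3: (3, -2, 373), (3, 2, 373)  [2]
  a=4..5: none
  a=6: (6, -4, 187), (6, 4, 187)  [2]
  a=7: (7, -6, 161), (7, 6, 161)  [2]
  a=8: none
  a=9: (9, -8, 126), (9, 8, 126)  [2]
  a=10: none
  a=11: (11, -4, 102), (11, 4, 102)  [2]
  a=12: none
  a=13: (13, 0, 86)  [1]
  a=14: (14, -8, 81), (14, 8, 81)  [2]
  a=15..16: none
  a=17: (17, -4, 66), (17, 4, 66)  [2]
  a=18: (18, -8, 63), (18, 8, 63)  [2]
  a=19..20: none
  a=21: (21, -20, 58), (21, -8, 54), (21, 8, 54), (21, 20, 58)  [4]
  a=22: (22, -4, 51), (22, 4, 51)  [2]
  a=23: (23, -6, 49), (23, 6, 49)  [2]
  a=24..25: none
  a=26: (26, 0, 43)  [1]
  a=27: (27, -8, 42), (27, 8, 42)  [2]
  a=28: none
  a=29: (29, -20, 42), (29, 20, 42)  [2]
  a=30..32: none
  a=33: (33, -26, 39), (33, -4, 34), (33, 4, 34), (33, 26, 39)  [4]
  a=34..38: none
Total reduced forms: 1 + 1 + 2 + 2 + 2 + 2 + 2 + 1 + 2 + 2 + 2 + 4 + 2 + 2 + 1 + 2 + 2 + 4 = 36
h = 36

36


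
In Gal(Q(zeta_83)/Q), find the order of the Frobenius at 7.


The Frobenius at p in Gal(Q(zeta_n)/Q) = (Z/nZ)* is the class of p, so its order is ord_83(7), the smallest k >= 1 with 7^k = 1 mod 83.
n = 83 = 83, phi(83) = 82; the order divides phi(n).
Divisors of 82: 1, 2, 41, 82
Repeated squaring mod 83: 7^1 = 7, 7^2 = 49, 7^4 = 77, 7^8 = 36, 7^16 = 51, 7^32 = 28, 7^64 = 37
Test divisors in increasing order:
  k=1: 7^1 = 7 mod 83
  k=2: 7^2 = 49 mod 83
  k=41: 7^41 = 28 * 36 * 7 = 1 mod 83  <- first divisor giving 1
Order = 41

41


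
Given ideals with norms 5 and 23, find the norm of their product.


N(IJ) = N(I) * N(J)
= 5 * 23
= 115

115


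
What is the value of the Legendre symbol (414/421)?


p = 421 is prime, so compute (414/421) with the reciprocity algorithm (Jacobi-symbol steps: pull out 2s via (2/n), flip via reciprocity, reduce):
  pull out 2: (2/421) = -1  (since 421 mod 8 = 5)
  reciprocity: (207/421) -> +(421/207)
  reduce: (7/207)
  reciprocity: (7/207) -> -(207/7)
  reduce: (4/7)
  pull out 2: (2/7) = +1  (since 7 mod 8 = 7)
  pull out 2: (2/7) = +1  (since 7 mod 8 = 7)
  (1/7) = 1
Product of signs = 1
(414/421) = 1

1


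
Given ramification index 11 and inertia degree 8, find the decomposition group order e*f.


|D_P| = e * f
= 11 * 8
= 88

88


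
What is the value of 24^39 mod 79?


p = 79 is prime and the exponent is (p-1)/2 = 39, so by Euler's criterion 24^39 = (24/79) = +1 or -1 mod 79.
Compute by square-and-multiply:
  39 = 32 + 4 + 2 + 1 (binary 100111)
  Repeated squaring mod 79: 24^1 = 24, 24^2 = 23, 24^4 = 55, 24^8 = 23, 24^16 = 55, 24^32 = 23
  24^39 = 24^32 * 24^4 * 24^2 * 24^1 = 23 * 55 * 23 * 24 mod 79
    23 * 55 = 1265 = 1 mod 79
    1 * 23 = 23 = 23 mod 79
    23 * 24 = 552 = 78 mod 79
  24^39 = 78 mod 79
Result 78 = p - 1 = -1 mod 79: 24 is a quadratic non-residue mod 79. As a residue in [0, p-1] the value is 78.
24^39 mod 79 = 78

78


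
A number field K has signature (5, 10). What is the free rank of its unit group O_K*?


By Dirichlet's unit theorem:
rank = r1 + r2 - 1
= 5 + 10 - 1
= 14

14


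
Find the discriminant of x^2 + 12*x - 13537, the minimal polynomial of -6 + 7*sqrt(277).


The element -6 + 7*sqrt(277) has minimal polynomial:
x^2 + 12*x - 13537
Discriminant = (12)^2 - 4*(-13537)
= 144 + 54148
= 54292

54292


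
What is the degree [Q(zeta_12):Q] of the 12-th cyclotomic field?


The degree equals Euler's totient phi(12).
12 = 2^2 * 3
phi(12) = 4

4


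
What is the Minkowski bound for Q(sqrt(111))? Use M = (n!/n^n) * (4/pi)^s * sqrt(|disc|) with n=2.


d = 111, d mod 4 = 3, so disc(K) = 4d = 444; |disc(K)| = 444
Real quadratic field, so n = 2, s = r2 = 0, r1 = 2
M = (n!/n^n) * (4/pi)^s * sqrt(|disc(K)|) = (2!/2^2) * (4/pi)^0 * sqrt(444)
= 0.5 * 1.000000 * 21.071308
= 10.5357

10.5357


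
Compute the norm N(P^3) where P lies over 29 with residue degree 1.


N(P^a) = p^(a*f)
= 29^(3*1)
= 29^3
= 24389

24389


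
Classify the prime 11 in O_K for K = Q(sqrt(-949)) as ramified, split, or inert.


K = Q(sqrt(-949)). Since d mod 4 = 3, disc(K) = -3796.
Check p | disc: -3796 mod 11 = 10.
p does not divide disc. Compute Legendre symbol (d/p):
8^((11-1)/2) mod 11 = -1
(d/p) = -1, so p is inert: (p) stays prime with e=1, f=2, g=1.
Therefore p is inert.

inert


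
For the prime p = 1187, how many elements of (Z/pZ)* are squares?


For prime p, the number of non-zero quadratic residues is (p-1)/2.
= (1187-1)/2
= 593

593


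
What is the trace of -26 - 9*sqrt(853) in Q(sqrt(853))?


Tr(a + b*sqrt(d)) = (a + b*sqrt(d)) + (a - b*sqrt(d)) = 2a
= 2 * (-26)
= -52

-52


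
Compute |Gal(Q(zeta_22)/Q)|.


|Gal(Q(zeta_22)/Q)| = phi(22)
= 10

10


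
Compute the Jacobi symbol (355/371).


Compute (355/371) via quadratic reciprocity:
  reciprocity: (355/371) -> -(371/355)
  reduce: (16/355)
  pull out 2: (2/355) = -1  (since 355 mod 8 = 3)
  pull out 2: (2/355) = -1  (since 355 mod 8 = 3)
  pull out 2: (2/355) = -1  (since 355 mod 8 = 3)
  pull out 2: (2/355) = -1  (since 355 mod 8 = 3)
  (1/355) = 1
Product of signs = -1

-1


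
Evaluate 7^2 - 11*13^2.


x^2 - d*y^2
= 7^2 - 11*13^2
= 49 - 1859
= -1810

-1810


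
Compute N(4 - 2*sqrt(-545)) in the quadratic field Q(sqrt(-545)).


N(a + b*sqrt(d)) = a^2 - d*b^2
= (4)^2 - (-545)*(-2)^2
= 16 + 2180
= 2196

2196


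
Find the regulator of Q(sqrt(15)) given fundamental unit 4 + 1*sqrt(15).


epsilon = 4 + 1*sqrt(15)
= 7.8730
R = ln(7.8730)
= 2.0634

2.0634


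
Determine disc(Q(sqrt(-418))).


For K = Q(sqrt(d)) with d squarefree: disc(K) = d if d = 1 mod 4, and disc(K) = 4d if d = 2 or 3 mod 4.
Here d = -418, and d mod 4 = 2.
d = 2 mod 4, not 1 (O_K = Z[sqrt(d)]), so disc(K) = 4d = 4 * (-418) = -1672

-1672


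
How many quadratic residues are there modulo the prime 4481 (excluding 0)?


For prime p, the number of non-zero quadratic residues is (p-1)/2.
= (4481-1)/2
= 2240

2240


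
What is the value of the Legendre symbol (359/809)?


p = 809 is prime, so compute (359/809) with the reciprocity algorithm (Jacobi-symbol steps: pull out 2s via (2/n), flip via reciprocity, reduce):
  reciprocity: (359/809) -> +(809/359)
  reduce: (91/359)
  reciprocity: (91/359) -> -(359/91)
  reduce: (86/91)
  pull out 2: (2/91) = -1  (since 91 mod 8 = 3)
  reciprocity: (43/91) -> -(91/43)
  reduce: (5/43)
  reciprocity: (5/43) -> +(43/5)
  reduce: (3/5)
  reciprocity: (3/5) -> +(5/3)
  reduce: (2/3)
  pull out 2: (2/3) = -1  (since 3 mod 8 = 3)
  (1/3) = 1
Product of signs = 1
(359/809) = 1

1


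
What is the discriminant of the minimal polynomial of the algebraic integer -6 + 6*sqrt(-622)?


The element -6 + 6*sqrt(-622) has minimal polynomial:
x^2 + 12*x + 22428
Discriminant = (12)^2 - 4*(22428)
= 144 - 89712
= -89568

-89568


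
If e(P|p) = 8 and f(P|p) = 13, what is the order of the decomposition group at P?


|D_P| = e * f
= 8 * 13
= 104

104


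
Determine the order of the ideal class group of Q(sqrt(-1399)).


K = Q(sqrt(-1399)). d mod 4 = 1, so D = disc(K) = d = -1399
h(K) equals the number of primitive reduced positive-definite forms (a, b, c) = a*x^2 + b*x*y + c*y^2 with b^2 - 4ac = D,
where reduced means |b| <= a <= c, with b >= 0 whenever |b| = a or a = c, and primitive means gcd(a, b, c) = 1.
Reduced forces 3a^2 <= |D| = 1399, so 1 <= a <= 21; b must have the parity of D, and c = (b^2 - D)/(4a) must be an integer >= a.
Enumerate a = 1..21, b in [-a, a]:
  a=1: (1, 1, 350)  [1]
  a=2: (2, -1, 175), (2, 1, 175)  [2]
  a=3: none
  a=4: (4, -3, 88), (4, 3, 88)  [2]
  a=5: (5, -1, 70), (5, 1, 70)  [2]
  a=6: none
  a=7: (7, -1, 50), (7, 1, 50)  [2]
  a=8: (8, -3, 44), (8, 3, 44)  [2]
  a=9: none
  a=10: (10, -9, 37), (10, -1, 35), (10, 1, 35), (10, 9, 37)  [4]
  a=11: (11, -3, 32), (11, 3, 32)  [2]
  a=12..13: none
  a=14: (14, -13, 28), (14, -1, 25), (14, 1, 25), (14, 13, 28)  [4]
  a=15: none
  a=16: (16, -3, 22), (16, 3, 22)  [2]
  a=17..18: none
  a=19: (19, -11, 20), (19, 11, 20)  [2]
  a=20: (20, -19, 22), (20, 19, 22)  [2]
  a=21: none
Total reduced forms: 1 + 2 + 2 + 2 + 2 + 2 + 4 + 2 + 4 + 2 + 2 + 2 = 27
h = 27

27


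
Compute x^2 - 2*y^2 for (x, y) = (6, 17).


x^2 - d*y^2
= 6^2 - 2*17^2
= 36 - 578
= -542

-542


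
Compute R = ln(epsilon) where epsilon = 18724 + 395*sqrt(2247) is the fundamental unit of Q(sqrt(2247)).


epsilon = 18724 + 395*sqrt(2247)
= 37448.0000
R = ln(37448.0000)
= 10.5307

10.5307


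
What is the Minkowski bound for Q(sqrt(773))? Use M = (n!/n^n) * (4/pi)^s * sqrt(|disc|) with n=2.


d = 773, d mod 4 = 1, so disc(K) = d = 773; |disc(K)| = 773
Real quadratic field, so n = 2, s = r2 = 0, r1 = 2
M = (n!/n^n) * (4/pi)^s * sqrt(|disc(K)|) = (2!/2^2) * (4/pi)^0 * sqrt(773)
= 0.5 * 1.000000 * 27.802878
= 13.9014

13.9014


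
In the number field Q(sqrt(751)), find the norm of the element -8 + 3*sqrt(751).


N(a + b*sqrt(d)) = a^2 - d*b^2
= (-8)^2 - (751)*(3)^2
= 64 - 6759
= -6695

-6695


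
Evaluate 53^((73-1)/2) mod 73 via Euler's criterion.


p = 73 is prime and the exponent is (p-1)/2 = 36, so by Euler's criterion 53^36 = (53/73) = +1 or -1 mod 73.
Compute by square-and-multiply:
  36 = 32 + 4 (binary 100100)
  Repeated squaring mod 73: 53^1 = 53, 53^2 = 35, 53^4 = 57, 53^8 = 37, 53^16 = 55, 53^32 = 32
  53^36 = 53^32 * 53^4 = 32 * 57 mod 73
    32 * 57 = 1824 = 72 mod 73
  53^36 = 72 mod 73
Result 72 = p - 1 = -1 mod 73: 53 is a quadratic non-residue mod 73. As a residue in [0, p-1] the value is 72.
53^36 mod 73 = 72

72


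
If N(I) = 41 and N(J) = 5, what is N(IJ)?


N(IJ) = N(I) * N(J)
= 41 * 5
= 205

205


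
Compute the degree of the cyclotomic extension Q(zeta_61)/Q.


The degree equals Euler's totient phi(61).
61 = 61
phi(61) = 60

60


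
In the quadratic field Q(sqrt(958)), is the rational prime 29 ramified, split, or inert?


K = Q(sqrt(958)). Since d mod 4 = 2, disc(K) = 3832.
Check p | disc: 3832 mod 29 = 4.
p does not divide disc. Compute Legendre symbol (d/p):
1^((29-1)/2) mod 29 = 1
(d/p) = 1, so p splits: (p) = P*P' with e=1, f=1, g=2.
Therefore p is split.

split


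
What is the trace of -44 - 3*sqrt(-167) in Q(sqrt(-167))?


Tr(a + b*sqrt(d)) = (a + b*sqrt(d)) + (a - b*sqrt(d)) = 2a
= 2 * (-44)
= -88

-88


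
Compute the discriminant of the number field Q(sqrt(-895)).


For K = Q(sqrt(d)) with d squarefree: disc(K) = d if d = 1 mod 4, and disc(K) = 4d if d = 2 or 3 mod 4.
Here d = -895, and d mod 4 = 1.
d = 1 mod 4 (O_K = Z[(1+sqrt(d))/2]), so disc(K) = d = -895

-895


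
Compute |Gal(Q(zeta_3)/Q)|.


|Gal(Q(zeta_3)/Q)| = phi(3)
= 2

2
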